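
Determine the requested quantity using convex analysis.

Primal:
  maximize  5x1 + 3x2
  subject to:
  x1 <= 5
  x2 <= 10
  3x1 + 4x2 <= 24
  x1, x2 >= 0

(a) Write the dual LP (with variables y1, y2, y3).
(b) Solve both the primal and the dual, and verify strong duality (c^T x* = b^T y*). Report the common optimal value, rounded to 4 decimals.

The standard primal-dual pair for 'max c^T x s.t. A x <= b, x >= 0' is:
  Dual:  min b^T y  s.t.  A^T y >= c,  y >= 0.

So the dual LP is:
  minimize  5y1 + 10y2 + 24y3
  subject to:
    y1 + 3y3 >= 5
    y2 + 4y3 >= 3
    y1, y2, y3 >= 0

Solving the primal: x* = (5, 2.25).
  primal value c^T x* = 31.75.
Solving the dual: y* = (2.75, 0, 0.75).
  dual value b^T y* = 31.75.
Strong duality: c^T x* = b^T y*. Confirmed.

31.75


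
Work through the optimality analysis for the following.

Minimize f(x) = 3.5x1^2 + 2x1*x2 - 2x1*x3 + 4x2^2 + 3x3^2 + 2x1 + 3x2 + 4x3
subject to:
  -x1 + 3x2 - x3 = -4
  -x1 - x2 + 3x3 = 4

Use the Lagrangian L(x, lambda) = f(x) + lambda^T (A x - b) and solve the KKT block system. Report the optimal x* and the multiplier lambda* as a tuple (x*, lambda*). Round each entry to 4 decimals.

Form the Lagrangian:
  L(x, lambda) = (1/2) x^T Q x + c^T x + lambda^T (A x - b)
Stationarity (grad_x L = 0): Q x + c + A^T lambda = 0.
Primal feasibility: A x = b.

This gives the KKT block system:
  [ Q   A^T ] [ x     ]   [-c ]
  [ A    0  ] [ lambda ] = [ b ]

Solving the linear system:
  x*      = (-0.0476, -1.0238, 0.9762)
  lambda* = (0.7381, -3.0714)
  f(x*)   = 7.9881

x* = (-0.0476, -1.0238, 0.9762), lambda* = (0.7381, -3.0714)


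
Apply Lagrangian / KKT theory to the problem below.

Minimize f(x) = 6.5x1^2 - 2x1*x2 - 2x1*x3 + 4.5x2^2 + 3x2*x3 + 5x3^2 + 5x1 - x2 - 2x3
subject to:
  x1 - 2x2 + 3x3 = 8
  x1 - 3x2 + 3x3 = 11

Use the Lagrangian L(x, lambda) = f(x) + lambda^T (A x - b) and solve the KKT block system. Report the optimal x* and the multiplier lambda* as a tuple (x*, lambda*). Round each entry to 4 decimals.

Form the Lagrangian:
  L(x, lambda) = (1/2) x^T Q x + c^T x + lambda^T (A x - b)
Stationarity (grad_x L = 0): Q x + c + A^T lambda = 0.
Primal feasibility: A x = b.

This gives the KKT block system:
  [ Q   A^T ] [ x     ]   [-c ]
  [ A    0  ] [ lambda ] = [ b ]

Solving the linear system:
  x*      = (-0.7194, -3, 0.9065)
  lambda* = (24.3381, -24.1727)
  f(x*)   = 34.3921

x* = (-0.7194, -3, 0.9065), lambda* = (24.3381, -24.1727)


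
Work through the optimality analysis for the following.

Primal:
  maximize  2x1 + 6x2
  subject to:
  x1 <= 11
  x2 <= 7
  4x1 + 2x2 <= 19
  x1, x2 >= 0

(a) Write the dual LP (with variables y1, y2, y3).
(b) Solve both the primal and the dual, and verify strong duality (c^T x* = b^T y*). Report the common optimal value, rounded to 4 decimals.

The standard primal-dual pair for 'max c^T x s.t. A x <= b, x >= 0' is:
  Dual:  min b^T y  s.t.  A^T y >= c,  y >= 0.

So the dual LP is:
  minimize  11y1 + 7y2 + 19y3
  subject to:
    y1 + 4y3 >= 2
    y2 + 2y3 >= 6
    y1, y2, y3 >= 0

Solving the primal: x* = (1.25, 7).
  primal value c^T x* = 44.5.
Solving the dual: y* = (0, 5, 0.5).
  dual value b^T y* = 44.5.
Strong duality: c^T x* = b^T y*. Confirmed.

44.5


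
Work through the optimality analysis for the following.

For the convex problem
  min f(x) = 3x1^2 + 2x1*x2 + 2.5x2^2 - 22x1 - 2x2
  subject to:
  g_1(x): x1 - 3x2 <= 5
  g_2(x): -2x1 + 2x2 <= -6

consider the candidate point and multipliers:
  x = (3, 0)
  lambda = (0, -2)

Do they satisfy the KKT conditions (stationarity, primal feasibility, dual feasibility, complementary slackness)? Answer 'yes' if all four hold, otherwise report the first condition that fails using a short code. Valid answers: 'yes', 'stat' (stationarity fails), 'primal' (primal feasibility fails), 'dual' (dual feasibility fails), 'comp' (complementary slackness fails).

Gradient of f: grad f(x) = Q x + c = (-4, 4)
Constraint values g_i(x) = a_i^T x - b_i:
  g_1((3, 0)) = -2
  g_2((3, 0)) = 0
Stationarity residual: grad f(x) + sum_i lambda_i a_i = (0, 0)
  -> stationarity OK
Primal feasibility (all g_i <= 0): OK
Dual feasibility (all lambda_i >= 0): FAILS
Complementary slackness (lambda_i * g_i(x) = 0 for all i): OK

Verdict: the first failing condition is dual_feasibility -> dual.

dual


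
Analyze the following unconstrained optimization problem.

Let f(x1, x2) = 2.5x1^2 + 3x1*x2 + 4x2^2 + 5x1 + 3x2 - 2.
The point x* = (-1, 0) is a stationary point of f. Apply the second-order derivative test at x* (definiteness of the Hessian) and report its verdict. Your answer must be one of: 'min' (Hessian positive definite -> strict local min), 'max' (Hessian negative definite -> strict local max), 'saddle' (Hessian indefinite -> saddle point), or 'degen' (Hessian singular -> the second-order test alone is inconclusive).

Compute the Hessian H = grad^2 f:
  H = [[5, 3], [3, 8]]
Verify stationarity: grad f(x*) = H x* + g = (0, 0).
Eigenvalues of H: 3.1459, 9.8541.
Both eigenvalues > 0, so H is positive definite -> x* is a strict local min.

min


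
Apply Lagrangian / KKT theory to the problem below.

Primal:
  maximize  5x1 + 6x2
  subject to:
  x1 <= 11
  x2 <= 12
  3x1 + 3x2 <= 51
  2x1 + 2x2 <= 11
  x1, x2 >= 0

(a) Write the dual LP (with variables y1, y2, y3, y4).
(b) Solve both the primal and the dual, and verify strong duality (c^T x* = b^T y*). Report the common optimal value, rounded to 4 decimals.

The standard primal-dual pair for 'max c^T x s.t. A x <= b, x >= 0' is:
  Dual:  min b^T y  s.t.  A^T y >= c,  y >= 0.

So the dual LP is:
  minimize  11y1 + 12y2 + 51y3 + 11y4
  subject to:
    y1 + 3y3 + 2y4 >= 5
    y2 + 3y3 + 2y4 >= 6
    y1, y2, y3, y4 >= 0

Solving the primal: x* = (0, 5.5).
  primal value c^T x* = 33.
Solving the dual: y* = (0, 0, 0, 3).
  dual value b^T y* = 33.
Strong duality: c^T x* = b^T y*. Confirmed.

33


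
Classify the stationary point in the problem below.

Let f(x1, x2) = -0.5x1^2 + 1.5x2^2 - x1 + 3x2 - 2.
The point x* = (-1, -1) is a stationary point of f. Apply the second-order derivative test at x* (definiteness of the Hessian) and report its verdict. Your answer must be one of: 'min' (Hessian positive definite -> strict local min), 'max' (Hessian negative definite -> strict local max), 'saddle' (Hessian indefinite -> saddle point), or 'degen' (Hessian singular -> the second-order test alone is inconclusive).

Compute the Hessian H = grad^2 f:
  H = [[-1, 0], [0, 3]]
Verify stationarity: grad f(x*) = H x* + g = (0, 0).
Eigenvalues of H: -1, 3.
Eigenvalues have mixed signs, so H is indefinite -> x* is a saddle point.

saddle


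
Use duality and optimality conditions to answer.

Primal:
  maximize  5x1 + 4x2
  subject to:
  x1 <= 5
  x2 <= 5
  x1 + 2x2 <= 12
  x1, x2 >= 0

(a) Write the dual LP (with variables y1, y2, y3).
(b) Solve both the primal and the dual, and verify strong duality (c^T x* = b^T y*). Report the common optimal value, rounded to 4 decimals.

The standard primal-dual pair for 'max c^T x s.t. A x <= b, x >= 0' is:
  Dual:  min b^T y  s.t.  A^T y >= c,  y >= 0.

So the dual LP is:
  minimize  5y1 + 5y2 + 12y3
  subject to:
    y1 + y3 >= 5
    y2 + 2y3 >= 4
    y1, y2, y3 >= 0

Solving the primal: x* = (5, 3.5).
  primal value c^T x* = 39.
Solving the dual: y* = (3, 0, 2).
  dual value b^T y* = 39.
Strong duality: c^T x* = b^T y*. Confirmed.

39


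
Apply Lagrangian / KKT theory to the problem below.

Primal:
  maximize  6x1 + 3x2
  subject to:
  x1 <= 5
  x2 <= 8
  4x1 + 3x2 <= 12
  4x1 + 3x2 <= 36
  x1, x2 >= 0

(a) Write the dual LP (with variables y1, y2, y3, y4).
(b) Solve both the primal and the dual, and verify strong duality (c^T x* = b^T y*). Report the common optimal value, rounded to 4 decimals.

The standard primal-dual pair for 'max c^T x s.t. A x <= b, x >= 0' is:
  Dual:  min b^T y  s.t.  A^T y >= c,  y >= 0.

So the dual LP is:
  minimize  5y1 + 8y2 + 12y3 + 36y4
  subject to:
    y1 + 4y3 + 4y4 >= 6
    y2 + 3y3 + 3y4 >= 3
    y1, y2, y3, y4 >= 0

Solving the primal: x* = (3, 0).
  primal value c^T x* = 18.
Solving the dual: y* = (0, 0, 1.5, 0).
  dual value b^T y* = 18.
Strong duality: c^T x* = b^T y*. Confirmed.

18


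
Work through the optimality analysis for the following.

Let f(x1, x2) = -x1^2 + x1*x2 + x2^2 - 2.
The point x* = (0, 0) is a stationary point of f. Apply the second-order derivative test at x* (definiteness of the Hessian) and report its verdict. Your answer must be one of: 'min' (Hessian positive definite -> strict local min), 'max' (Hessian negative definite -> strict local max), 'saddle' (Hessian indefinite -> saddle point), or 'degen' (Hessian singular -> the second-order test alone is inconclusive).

Compute the Hessian H = grad^2 f:
  H = [[-2, 1], [1, 2]]
Verify stationarity: grad f(x*) = H x* + g = (0, 0).
Eigenvalues of H: -2.2361, 2.2361.
Eigenvalues have mixed signs, so H is indefinite -> x* is a saddle point.

saddle


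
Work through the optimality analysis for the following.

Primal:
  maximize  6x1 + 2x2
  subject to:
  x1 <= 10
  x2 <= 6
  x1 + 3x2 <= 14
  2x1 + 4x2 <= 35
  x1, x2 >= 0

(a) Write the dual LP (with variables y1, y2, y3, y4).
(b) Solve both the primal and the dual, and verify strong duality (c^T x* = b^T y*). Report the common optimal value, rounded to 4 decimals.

The standard primal-dual pair for 'max c^T x s.t. A x <= b, x >= 0' is:
  Dual:  min b^T y  s.t.  A^T y >= c,  y >= 0.

So the dual LP is:
  minimize  10y1 + 6y2 + 14y3 + 35y4
  subject to:
    y1 + y3 + 2y4 >= 6
    y2 + 3y3 + 4y4 >= 2
    y1, y2, y3, y4 >= 0

Solving the primal: x* = (10, 1.3333).
  primal value c^T x* = 62.6667.
Solving the dual: y* = (5.3333, 0, 0.6667, 0).
  dual value b^T y* = 62.6667.
Strong duality: c^T x* = b^T y*. Confirmed.

62.6667


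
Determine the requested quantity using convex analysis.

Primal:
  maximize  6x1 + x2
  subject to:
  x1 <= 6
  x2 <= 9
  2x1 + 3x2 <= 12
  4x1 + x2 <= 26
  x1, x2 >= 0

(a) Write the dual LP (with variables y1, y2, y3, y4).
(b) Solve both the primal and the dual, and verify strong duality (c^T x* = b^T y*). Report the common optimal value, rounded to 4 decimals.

The standard primal-dual pair for 'max c^T x s.t. A x <= b, x >= 0' is:
  Dual:  min b^T y  s.t.  A^T y >= c,  y >= 0.

So the dual LP is:
  minimize  6y1 + 9y2 + 12y3 + 26y4
  subject to:
    y1 + 2y3 + 4y4 >= 6
    y2 + 3y3 + y4 >= 1
    y1, y2, y3, y4 >= 0

Solving the primal: x* = (6, 0).
  primal value c^T x* = 36.
Solving the dual: y* = (5.3333, 0, 0.3333, 0).
  dual value b^T y* = 36.
Strong duality: c^T x* = b^T y*. Confirmed.

36


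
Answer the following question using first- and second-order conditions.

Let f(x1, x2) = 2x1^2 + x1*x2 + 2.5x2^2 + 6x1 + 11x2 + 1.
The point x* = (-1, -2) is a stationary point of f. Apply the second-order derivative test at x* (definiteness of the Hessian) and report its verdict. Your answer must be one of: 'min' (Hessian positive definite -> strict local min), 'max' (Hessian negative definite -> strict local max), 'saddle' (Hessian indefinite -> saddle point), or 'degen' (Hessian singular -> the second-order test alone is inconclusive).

Compute the Hessian H = grad^2 f:
  H = [[4, 1], [1, 5]]
Verify stationarity: grad f(x*) = H x* + g = (0, 0).
Eigenvalues of H: 3.382, 5.618.
Both eigenvalues > 0, so H is positive definite -> x* is a strict local min.

min


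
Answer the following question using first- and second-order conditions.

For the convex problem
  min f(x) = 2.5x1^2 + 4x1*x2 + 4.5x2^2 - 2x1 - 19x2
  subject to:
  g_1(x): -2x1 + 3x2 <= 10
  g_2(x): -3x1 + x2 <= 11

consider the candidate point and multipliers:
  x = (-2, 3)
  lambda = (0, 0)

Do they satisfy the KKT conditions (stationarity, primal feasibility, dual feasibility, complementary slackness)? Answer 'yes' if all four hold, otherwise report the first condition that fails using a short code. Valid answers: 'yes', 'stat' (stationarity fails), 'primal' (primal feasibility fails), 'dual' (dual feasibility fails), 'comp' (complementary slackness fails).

Gradient of f: grad f(x) = Q x + c = (0, 0)
Constraint values g_i(x) = a_i^T x - b_i:
  g_1((-2, 3)) = 3
  g_2((-2, 3)) = -2
Stationarity residual: grad f(x) + sum_i lambda_i a_i = (0, 0)
  -> stationarity OK
Primal feasibility (all g_i <= 0): FAILS
Dual feasibility (all lambda_i >= 0): OK
Complementary slackness (lambda_i * g_i(x) = 0 for all i): OK

Verdict: the first failing condition is primal_feasibility -> primal.

primal


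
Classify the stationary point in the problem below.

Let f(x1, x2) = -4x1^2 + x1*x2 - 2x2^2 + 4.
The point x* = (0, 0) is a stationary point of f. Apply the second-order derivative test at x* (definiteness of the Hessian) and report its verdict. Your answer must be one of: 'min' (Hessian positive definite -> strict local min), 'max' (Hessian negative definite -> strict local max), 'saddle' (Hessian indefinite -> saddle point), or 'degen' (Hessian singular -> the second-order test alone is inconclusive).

Compute the Hessian H = grad^2 f:
  H = [[-8, 1], [1, -4]]
Verify stationarity: grad f(x*) = H x* + g = (0, 0).
Eigenvalues of H: -8.2361, -3.7639.
Both eigenvalues < 0, so H is negative definite -> x* is a strict local max.

max


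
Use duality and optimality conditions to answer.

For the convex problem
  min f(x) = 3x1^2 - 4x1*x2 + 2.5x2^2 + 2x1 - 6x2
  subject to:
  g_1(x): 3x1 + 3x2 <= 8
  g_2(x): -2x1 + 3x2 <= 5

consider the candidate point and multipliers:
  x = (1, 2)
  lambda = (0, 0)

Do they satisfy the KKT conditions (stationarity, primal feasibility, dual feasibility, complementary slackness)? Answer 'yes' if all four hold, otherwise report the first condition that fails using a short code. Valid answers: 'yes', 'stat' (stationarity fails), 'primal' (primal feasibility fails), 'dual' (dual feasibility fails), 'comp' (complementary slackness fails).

Gradient of f: grad f(x) = Q x + c = (0, 0)
Constraint values g_i(x) = a_i^T x - b_i:
  g_1((1, 2)) = 1
  g_2((1, 2)) = -1
Stationarity residual: grad f(x) + sum_i lambda_i a_i = (0, 0)
  -> stationarity OK
Primal feasibility (all g_i <= 0): FAILS
Dual feasibility (all lambda_i >= 0): OK
Complementary slackness (lambda_i * g_i(x) = 0 for all i): OK

Verdict: the first failing condition is primal_feasibility -> primal.

primal


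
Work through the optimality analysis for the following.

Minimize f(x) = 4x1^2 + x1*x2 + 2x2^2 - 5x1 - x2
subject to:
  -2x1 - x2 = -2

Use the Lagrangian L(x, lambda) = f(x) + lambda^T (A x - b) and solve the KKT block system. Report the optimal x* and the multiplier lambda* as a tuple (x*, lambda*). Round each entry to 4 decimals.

Form the Lagrangian:
  L(x, lambda) = (1/2) x^T Q x + c^T x + lambda^T (A x - b)
Stationarity (grad_x L = 0): Q x + c + A^T lambda = 0.
Primal feasibility: A x = b.

This gives the KKT block system:
  [ Q   A^T ] [ x     ]   [-c ]
  [ A    0  ] [ lambda ] = [ b ]

Solving the linear system:
  x*      = (0.85, 0.3)
  lambda* = (1.05)
  f(x*)   = -1.225

x* = (0.85, 0.3), lambda* = (1.05)


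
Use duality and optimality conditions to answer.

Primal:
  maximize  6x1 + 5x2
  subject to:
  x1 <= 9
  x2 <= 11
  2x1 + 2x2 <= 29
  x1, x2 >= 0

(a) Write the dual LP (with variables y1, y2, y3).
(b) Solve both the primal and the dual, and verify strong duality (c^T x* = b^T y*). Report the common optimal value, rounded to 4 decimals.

The standard primal-dual pair for 'max c^T x s.t. A x <= b, x >= 0' is:
  Dual:  min b^T y  s.t.  A^T y >= c,  y >= 0.

So the dual LP is:
  minimize  9y1 + 11y2 + 29y3
  subject to:
    y1 + 2y3 >= 6
    y2 + 2y3 >= 5
    y1, y2, y3 >= 0

Solving the primal: x* = (9, 5.5).
  primal value c^T x* = 81.5.
Solving the dual: y* = (1, 0, 2.5).
  dual value b^T y* = 81.5.
Strong duality: c^T x* = b^T y*. Confirmed.

81.5


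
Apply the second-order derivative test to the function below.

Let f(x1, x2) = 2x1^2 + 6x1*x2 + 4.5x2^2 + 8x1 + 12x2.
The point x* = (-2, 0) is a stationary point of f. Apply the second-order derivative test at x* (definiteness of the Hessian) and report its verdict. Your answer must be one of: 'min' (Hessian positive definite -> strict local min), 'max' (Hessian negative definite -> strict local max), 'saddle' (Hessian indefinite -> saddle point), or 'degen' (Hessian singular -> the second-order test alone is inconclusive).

Compute the Hessian H = grad^2 f:
  H = [[4, 6], [6, 9]]
Verify stationarity: grad f(x*) = H x* + g = (0, 0).
Eigenvalues of H: 0, 13.
H has a zero eigenvalue (singular; positive semidefinite but not definite), so H is neither positive definite, negative definite, nor indefinite. The second-order test alone is inconclusive -> degen.
(Indeed, f is constant along the null direction of H through x*, so x* is not a strict local extremum.)

degen


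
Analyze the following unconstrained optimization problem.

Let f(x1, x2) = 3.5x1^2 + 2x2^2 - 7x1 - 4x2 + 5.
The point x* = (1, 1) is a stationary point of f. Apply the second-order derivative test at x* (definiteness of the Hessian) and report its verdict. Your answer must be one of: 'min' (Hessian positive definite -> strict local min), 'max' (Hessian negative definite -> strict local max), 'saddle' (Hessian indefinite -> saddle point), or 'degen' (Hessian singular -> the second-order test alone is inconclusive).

Compute the Hessian H = grad^2 f:
  H = [[7, 0], [0, 4]]
Verify stationarity: grad f(x*) = H x* + g = (0, 0).
Eigenvalues of H: 4, 7.
Both eigenvalues > 0, so H is positive definite -> x* is a strict local min.

min


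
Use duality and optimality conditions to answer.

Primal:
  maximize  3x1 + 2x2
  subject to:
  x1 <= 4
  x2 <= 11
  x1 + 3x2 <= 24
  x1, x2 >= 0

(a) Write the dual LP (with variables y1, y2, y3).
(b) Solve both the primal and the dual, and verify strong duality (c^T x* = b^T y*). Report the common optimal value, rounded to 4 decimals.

The standard primal-dual pair for 'max c^T x s.t. A x <= b, x >= 0' is:
  Dual:  min b^T y  s.t.  A^T y >= c,  y >= 0.

So the dual LP is:
  minimize  4y1 + 11y2 + 24y3
  subject to:
    y1 + y3 >= 3
    y2 + 3y3 >= 2
    y1, y2, y3 >= 0

Solving the primal: x* = (4, 6.6667).
  primal value c^T x* = 25.3333.
Solving the dual: y* = (2.3333, 0, 0.6667).
  dual value b^T y* = 25.3333.
Strong duality: c^T x* = b^T y*. Confirmed.

25.3333


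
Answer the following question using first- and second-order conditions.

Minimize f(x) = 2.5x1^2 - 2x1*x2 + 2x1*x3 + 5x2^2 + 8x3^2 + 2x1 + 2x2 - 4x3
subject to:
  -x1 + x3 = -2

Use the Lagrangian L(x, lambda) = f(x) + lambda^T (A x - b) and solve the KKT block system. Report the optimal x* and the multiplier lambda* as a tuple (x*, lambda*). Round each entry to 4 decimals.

Form the Lagrangian:
  L(x, lambda) = (1/2) x^T Q x + c^T x + lambda^T (A x - b)
Stationarity (grad_x L = 0): Q x + c + A^T lambda = 0.
Primal feasibility: A x = b.

This gives the KKT block system:
  [ Q   A^T ] [ x     ]   [-c ]
  [ A    0  ] [ lambda ] = [ b ]

Solving the linear system:
  x*      = (1.5285, 0.1057, -0.4715)
  lambda* = (8.4878)
  f(x*)   = 11.065

x* = (1.5285, 0.1057, -0.4715), lambda* = (8.4878)


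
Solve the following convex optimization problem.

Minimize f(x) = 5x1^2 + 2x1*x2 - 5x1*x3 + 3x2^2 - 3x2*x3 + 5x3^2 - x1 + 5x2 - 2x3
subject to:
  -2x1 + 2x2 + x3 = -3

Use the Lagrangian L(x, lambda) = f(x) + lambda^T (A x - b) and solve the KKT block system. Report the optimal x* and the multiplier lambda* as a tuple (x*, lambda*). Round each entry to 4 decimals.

Form the Lagrangian:
  L(x, lambda) = (1/2) x^T Q x + c^T x + lambda^T (A x - b)
Stationarity (grad_x L = 0): Q x + c + A^T lambda = 0.
Primal feasibility: A x = b.

This gives the KKT block system:
  [ Q   A^T ] [ x     ]   [-c ]
  [ A    0  ] [ lambda ] = [ b ]

Solving the linear system:
  x*      = (0.4247, -1.0959, 0.0411)
  lambda* = (0.4247)
  f(x*)   = -2.3562

x* = (0.4247, -1.0959, 0.0411), lambda* = (0.4247)


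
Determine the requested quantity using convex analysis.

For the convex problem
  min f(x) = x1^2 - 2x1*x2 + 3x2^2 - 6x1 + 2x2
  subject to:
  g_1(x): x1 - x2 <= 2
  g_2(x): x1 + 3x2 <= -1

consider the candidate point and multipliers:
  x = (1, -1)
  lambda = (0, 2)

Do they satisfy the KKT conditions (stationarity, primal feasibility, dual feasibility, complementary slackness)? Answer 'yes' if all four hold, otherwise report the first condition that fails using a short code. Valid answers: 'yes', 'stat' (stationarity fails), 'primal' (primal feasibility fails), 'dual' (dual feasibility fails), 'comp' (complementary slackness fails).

Gradient of f: grad f(x) = Q x + c = (-2, -6)
Constraint values g_i(x) = a_i^T x - b_i:
  g_1((1, -1)) = 0
  g_2((1, -1)) = -1
Stationarity residual: grad f(x) + sum_i lambda_i a_i = (0, 0)
  -> stationarity OK
Primal feasibility (all g_i <= 0): OK
Dual feasibility (all lambda_i >= 0): OK
Complementary slackness (lambda_i * g_i(x) = 0 for all i): FAILS

Verdict: the first failing condition is complementary_slackness -> comp.

comp


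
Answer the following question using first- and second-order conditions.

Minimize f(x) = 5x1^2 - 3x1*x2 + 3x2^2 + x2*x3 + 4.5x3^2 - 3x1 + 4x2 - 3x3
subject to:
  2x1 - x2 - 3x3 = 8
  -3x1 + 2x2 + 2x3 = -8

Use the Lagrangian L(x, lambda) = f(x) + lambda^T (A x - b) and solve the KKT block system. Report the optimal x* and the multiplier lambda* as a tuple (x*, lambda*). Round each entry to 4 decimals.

Form the Lagrangian:
  L(x, lambda) = (1/2) x^T Q x + c^T x + lambda^T (A x - b)
Stationarity (grad_x L = 0): Q x + c + A^T lambda = 0.
Primal feasibility: A x = b.

This gives the KKT block system:
  [ Q   A^T ] [ x     ]   [-c ]
  [ A    0  ] [ lambda ] = [ b ]

Solving the linear system:
  x*      = (1.1675, -0.5407, -1.7081)
  lambda* = (-7.2297, -1.3876)
  f(x*)   = 23.0981

x* = (1.1675, -0.5407, -1.7081), lambda* = (-7.2297, -1.3876)


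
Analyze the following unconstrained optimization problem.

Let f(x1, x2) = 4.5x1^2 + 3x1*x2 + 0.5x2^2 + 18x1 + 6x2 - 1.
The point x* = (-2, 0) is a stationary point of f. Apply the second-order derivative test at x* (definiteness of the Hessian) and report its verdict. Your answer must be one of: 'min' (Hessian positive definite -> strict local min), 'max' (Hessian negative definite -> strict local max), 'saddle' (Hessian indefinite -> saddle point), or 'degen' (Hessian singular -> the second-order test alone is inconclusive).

Compute the Hessian H = grad^2 f:
  H = [[9, 3], [3, 1]]
Verify stationarity: grad f(x*) = H x* + g = (0, 0).
Eigenvalues of H: 0, 10.
H has a zero eigenvalue (singular; positive semidefinite but not definite), so H is neither positive definite, negative definite, nor indefinite. The second-order test alone is inconclusive -> degen.
(Indeed, f is constant along the null direction of H through x*, so x* is not a strict local extremum.)

degen


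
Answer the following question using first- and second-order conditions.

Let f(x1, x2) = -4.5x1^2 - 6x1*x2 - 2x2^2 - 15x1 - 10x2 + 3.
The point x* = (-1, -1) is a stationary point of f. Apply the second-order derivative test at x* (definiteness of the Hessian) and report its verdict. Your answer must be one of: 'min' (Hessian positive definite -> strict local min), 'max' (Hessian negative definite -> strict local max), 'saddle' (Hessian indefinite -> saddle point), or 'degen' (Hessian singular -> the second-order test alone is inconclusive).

Compute the Hessian H = grad^2 f:
  H = [[-9, -6], [-6, -4]]
Verify stationarity: grad f(x*) = H x* + g = (0, 0).
Eigenvalues of H: -13, 0.
H has a zero eigenvalue (singular; negative semidefinite but not definite), so H is neither positive definite, negative definite, nor indefinite. The second-order test alone is inconclusive -> degen.
(Indeed, f is constant along the null direction of H through x*, so x* is not a strict local extremum.)

degen


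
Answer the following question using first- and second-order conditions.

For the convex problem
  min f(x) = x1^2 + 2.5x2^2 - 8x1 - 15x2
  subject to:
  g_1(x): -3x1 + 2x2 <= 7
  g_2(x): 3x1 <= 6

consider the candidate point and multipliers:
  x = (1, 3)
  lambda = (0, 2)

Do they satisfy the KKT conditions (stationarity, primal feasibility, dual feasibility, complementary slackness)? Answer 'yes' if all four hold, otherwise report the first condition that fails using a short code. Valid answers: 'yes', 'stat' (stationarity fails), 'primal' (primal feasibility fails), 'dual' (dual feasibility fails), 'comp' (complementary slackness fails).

Gradient of f: grad f(x) = Q x + c = (-6, 0)
Constraint values g_i(x) = a_i^T x - b_i:
  g_1((1, 3)) = -4
  g_2((1, 3)) = -3
Stationarity residual: grad f(x) + sum_i lambda_i a_i = (0, 0)
  -> stationarity OK
Primal feasibility (all g_i <= 0): OK
Dual feasibility (all lambda_i >= 0): OK
Complementary slackness (lambda_i * g_i(x) = 0 for all i): FAILS

Verdict: the first failing condition is complementary_slackness -> comp.

comp


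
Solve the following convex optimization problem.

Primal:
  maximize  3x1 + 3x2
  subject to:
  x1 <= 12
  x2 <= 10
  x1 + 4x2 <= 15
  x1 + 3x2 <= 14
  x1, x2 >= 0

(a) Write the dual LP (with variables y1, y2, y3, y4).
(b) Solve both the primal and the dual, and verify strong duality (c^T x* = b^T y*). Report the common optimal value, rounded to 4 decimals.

The standard primal-dual pair for 'max c^T x s.t. A x <= b, x >= 0' is:
  Dual:  min b^T y  s.t.  A^T y >= c,  y >= 0.

So the dual LP is:
  minimize  12y1 + 10y2 + 15y3 + 14y4
  subject to:
    y1 + y3 + y4 >= 3
    y2 + 4y3 + 3y4 >= 3
    y1, y2, y3, y4 >= 0

Solving the primal: x* = (12, 0.6667).
  primal value c^T x* = 38.
Solving the dual: y* = (2, 0, 0, 1).
  dual value b^T y* = 38.
Strong duality: c^T x* = b^T y*. Confirmed.

38


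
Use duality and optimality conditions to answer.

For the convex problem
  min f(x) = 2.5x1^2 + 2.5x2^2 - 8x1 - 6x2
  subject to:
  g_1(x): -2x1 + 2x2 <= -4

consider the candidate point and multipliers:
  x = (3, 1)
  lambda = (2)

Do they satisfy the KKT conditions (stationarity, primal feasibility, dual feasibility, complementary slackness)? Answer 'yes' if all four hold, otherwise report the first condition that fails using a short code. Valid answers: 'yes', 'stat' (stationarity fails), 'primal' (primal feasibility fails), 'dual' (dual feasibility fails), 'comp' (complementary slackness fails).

Gradient of f: grad f(x) = Q x + c = (7, -1)
Constraint values g_i(x) = a_i^T x - b_i:
  g_1((3, 1)) = 0
Stationarity residual: grad f(x) + sum_i lambda_i a_i = (3, 3)
  -> stationarity FAILS
Primal feasibility (all g_i <= 0): OK
Dual feasibility (all lambda_i >= 0): OK
Complementary slackness (lambda_i * g_i(x) = 0 for all i): OK

Verdict: the first failing condition is stationarity -> stat.

stat


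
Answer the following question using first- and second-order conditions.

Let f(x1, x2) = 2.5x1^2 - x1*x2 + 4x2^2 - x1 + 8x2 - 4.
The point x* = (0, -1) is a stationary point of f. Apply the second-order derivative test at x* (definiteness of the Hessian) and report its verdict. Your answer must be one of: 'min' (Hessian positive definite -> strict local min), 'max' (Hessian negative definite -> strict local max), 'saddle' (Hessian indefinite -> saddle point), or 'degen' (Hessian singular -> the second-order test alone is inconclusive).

Compute the Hessian H = grad^2 f:
  H = [[5, -1], [-1, 8]]
Verify stationarity: grad f(x*) = H x* + g = (0, 0).
Eigenvalues of H: 4.6972, 8.3028.
Both eigenvalues > 0, so H is positive definite -> x* is a strict local min.

min


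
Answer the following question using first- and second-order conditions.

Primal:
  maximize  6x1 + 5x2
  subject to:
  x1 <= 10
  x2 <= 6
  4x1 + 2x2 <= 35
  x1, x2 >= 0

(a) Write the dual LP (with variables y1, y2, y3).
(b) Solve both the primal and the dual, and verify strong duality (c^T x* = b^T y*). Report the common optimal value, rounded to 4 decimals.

The standard primal-dual pair for 'max c^T x s.t. A x <= b, x >= 0' is:
  Dual:  min b^T y  s.t.  A^T y >= c,  y >= 0.

So the dual LP is:
  minimize  10y1 + 6y2 + 35y3
  subject to:
    y1 + 4y3 >= 6
    y2 + 2y3 >= 5
    y1, y2, y3 >= 0

Solving the primal: x* = (5.75, 6).
  primal value c^T x* = 64.5.
Solving the dual: y* = (0, 2, 1.5).
  dual value b^T y* = 64.5.
Strong duality: c^T x* = b^T y*. Confirmed.

64.5


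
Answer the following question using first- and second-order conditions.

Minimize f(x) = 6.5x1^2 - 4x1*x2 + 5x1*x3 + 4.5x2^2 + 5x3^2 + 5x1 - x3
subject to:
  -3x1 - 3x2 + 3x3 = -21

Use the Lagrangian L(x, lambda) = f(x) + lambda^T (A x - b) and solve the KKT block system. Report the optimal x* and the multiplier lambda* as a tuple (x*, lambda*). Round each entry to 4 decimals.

Form the Lagrangian:
  L(x, lambda) = (1/2) x^T Q x + c^T x + lambda^T (A x - b)
Stationarity (grad_x L = 0): Q x + c + A^T lambda = 0.
Primal feasibility: A x = b.

This gives the KKT block system:
  [ Q   A^T ] [ x     ]   [-c ]
  [ A    0  ] [ lambda ] = [ b ]

Solving the linear system:
  x*      = (2.249, 2.4348, -2.3162)
  lambda* = (4.3057)
  f(x*)   = 51.9901

x* = (2.249, 2.4348, -2.3162), lambda* = (4.3057)


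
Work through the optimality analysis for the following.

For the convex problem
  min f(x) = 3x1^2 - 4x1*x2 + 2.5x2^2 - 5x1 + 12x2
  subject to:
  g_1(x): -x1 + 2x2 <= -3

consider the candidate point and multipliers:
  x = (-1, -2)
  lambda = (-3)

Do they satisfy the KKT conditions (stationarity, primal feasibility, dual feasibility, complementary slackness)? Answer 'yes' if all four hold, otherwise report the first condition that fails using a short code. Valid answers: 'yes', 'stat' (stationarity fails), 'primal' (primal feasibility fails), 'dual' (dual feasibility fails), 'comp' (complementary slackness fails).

Gradient of f: grad f(x) = Q x + c = (-3, 6)
Constraint values g_i(x) = a_i^T x - b_i:
  g_1((-1, -2)) = 0
Stationarity residual: grad f(x) + sum_i lambda_i a_i = (0, 0)
  -> stationarity OK
Primal feasibility (all g_i <= 0): OK
Dual feasibility (all lambda_i >= 0): FAILS
Complementary slackness (lambda_i * g_i(x) = 0 for all i): OK

Verdict: the first failing condition is dual_feasibility -> dual.

dual


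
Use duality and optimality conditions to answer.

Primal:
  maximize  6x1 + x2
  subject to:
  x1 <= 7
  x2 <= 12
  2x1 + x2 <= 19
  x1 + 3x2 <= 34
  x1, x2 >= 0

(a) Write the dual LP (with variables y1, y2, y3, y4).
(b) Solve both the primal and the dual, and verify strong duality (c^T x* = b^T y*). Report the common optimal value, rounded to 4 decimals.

The standard primal-dual pair for 'max c^T x s.t. A x <= b, x >= 0' is:
  Dual:  min b^T y  s.t.  A^T y >= c,  y >= 0.

So the dual LP is:
  minimize  7y1 + 12y2 + 19y3 + 34y4
  subject to:
    y1 + 2y3 + y4 >= 6
    y2 + y3 + 3y4 >= 1
    y1, y2, y3, y4 >= 0

Solving the primal: x* = (7, 5).
  primal value c^T x* = 47.
Solving the dual: y* = (4, 0, 1, 0).
  dual value b^T y* = 47.
Strong duality: c^T x* = b^T y*. Confirmed.

47


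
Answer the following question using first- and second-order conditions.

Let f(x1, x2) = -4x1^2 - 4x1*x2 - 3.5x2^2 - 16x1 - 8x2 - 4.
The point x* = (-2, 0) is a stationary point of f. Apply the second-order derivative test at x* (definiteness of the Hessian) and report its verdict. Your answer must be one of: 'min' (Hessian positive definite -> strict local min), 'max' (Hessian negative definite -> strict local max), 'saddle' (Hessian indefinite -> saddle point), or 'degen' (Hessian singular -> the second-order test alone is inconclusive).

Compute the Hessian H = grad^2 f:
  H = [[-8, -4], [-4, -7]]
Verify stationarity: grad f(x*) = H x* + g = (0, 0).
Eigenvalues of H: -11.5311, -3.4689.
Both eigenvalues < 0, so H is negative definite -> x* is a strict local max.

max


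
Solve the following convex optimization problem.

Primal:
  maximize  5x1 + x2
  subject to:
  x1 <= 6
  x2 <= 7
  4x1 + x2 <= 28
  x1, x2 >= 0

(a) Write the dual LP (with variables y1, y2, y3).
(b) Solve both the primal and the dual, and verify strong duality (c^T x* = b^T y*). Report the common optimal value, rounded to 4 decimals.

The standard primal-dual pair for 'max c^T x s.t. A x <= b, x >= 0' is:
  Dual:  min b^T y  s.t.  A^T y >= c,  y >= 0.

So the dual LP is:
  minimize  6y1 + 7y2 + 28y3
  subject to:
    y1 + 4y3 >= 5
    y2 + y3 >= 1
    y1, y2, y3 >= 0

Solving the primal: x* = (6, 4).
  primal value c^T x* = 34.
Solving the dual: y* = (1, 0, 1).
  dual value b^T y* = 34.
Strong duality: c^T x* = b^T y*. Confirmed.

34


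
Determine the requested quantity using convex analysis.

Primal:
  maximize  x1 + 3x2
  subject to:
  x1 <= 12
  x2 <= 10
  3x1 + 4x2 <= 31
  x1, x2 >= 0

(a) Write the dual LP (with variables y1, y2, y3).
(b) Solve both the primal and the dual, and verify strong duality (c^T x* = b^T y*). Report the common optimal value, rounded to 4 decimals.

The standard primal-dual pair for 'max c^T x s.t. A x <= b, x >= 0' is:
  Dual:  min b^T y  s.t.  A^T y >= c,  y >= 0.

So the dual LP is:
  minimize  12y1 + 10y2 + 31y3
  subject to:
    y1 + 3y3 >= 1
    y2 + 4y3 >= 3
    y1, y2, y3 >= 0

Solving the primal: x* = (0, 7.75).
  primal value c^T x* = 23.25.
Solving the dual: y* = (0, 0, 0.75).
  dual value b^T y* = 23.25.
Strong duality: c^T x* = b^T y*. Confirmed.

23.25


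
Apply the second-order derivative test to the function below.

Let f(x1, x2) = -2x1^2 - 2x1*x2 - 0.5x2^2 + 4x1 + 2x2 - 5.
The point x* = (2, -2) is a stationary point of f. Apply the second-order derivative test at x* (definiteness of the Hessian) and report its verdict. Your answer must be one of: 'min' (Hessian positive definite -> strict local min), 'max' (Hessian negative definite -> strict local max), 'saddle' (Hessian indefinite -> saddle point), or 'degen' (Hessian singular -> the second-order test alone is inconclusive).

Compute the Hessian H = grad^2 f:
  H = [[-4, -2], [-2, -1]]
Verify stationarity: grad f(x*) = H x* + g = (0, 0).
Eigenvalues of H: -5, 0.
H has a zero eigenvalue (singular; negative semidefinite but not definite), so H is neither positive definite, negative definite, nor indefinite. The second-order test alone is inconclusive -> degen.
(Indeed, f is constant along the null direction of H through x*, so x* is not a strict local extremum.)

degen


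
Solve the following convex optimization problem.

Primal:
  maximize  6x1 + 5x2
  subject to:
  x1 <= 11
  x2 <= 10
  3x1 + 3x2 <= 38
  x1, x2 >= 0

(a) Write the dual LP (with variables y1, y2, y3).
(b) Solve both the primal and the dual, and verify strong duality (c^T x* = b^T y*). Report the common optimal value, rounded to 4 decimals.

The standard primal-dual pair for 'max c^T x s.t. A x <= b, x >= 0' is:
  Dual:  min b^T y  s.t.  A^T y >= c,  y >= 0.

So the dual LP is:
  minimize  11y1 + 10y2 + 38y3
  subject to:
    y1 + 3y3 >= 6
    y2 + 3y3 >= 5
    y1, y2, y3 >= 0

Solving the primal: x* = (11, 1.6667).
  primal value c^T x* = 74.3333.
Solving the dual: y* = (1, 0, 1.6667).
  dual value b^T y* = 74.3333.
Strong duality: c^T x* = b^T y*. Confirmed.

74.3333


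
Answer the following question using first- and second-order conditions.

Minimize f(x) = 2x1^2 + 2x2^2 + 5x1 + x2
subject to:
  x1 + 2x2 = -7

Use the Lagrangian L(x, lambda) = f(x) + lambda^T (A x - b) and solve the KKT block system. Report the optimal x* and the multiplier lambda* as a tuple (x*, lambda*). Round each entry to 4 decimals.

Form the Lagrangian:
  L(x, lambda) = (1/2) x^T Q x + c^T x + lambda^T (A x - b)
Stationarity (grad_x L = 0): Q x + c + A^T lambda = 0.
Primal feasibility: A x = b.

This gives the KKT block system:
  [ Q   A^T ] [ x     ]   [-c ]
  [ A    0  ] [ lambda ] = [ b ]

Solving the linear system:
  x*      = (-2.3, -2.35)
  lambda* = (4.2)
  f(x*)   = 7.775

x* = (-2.3, -2.35), lambda* = (4.2)


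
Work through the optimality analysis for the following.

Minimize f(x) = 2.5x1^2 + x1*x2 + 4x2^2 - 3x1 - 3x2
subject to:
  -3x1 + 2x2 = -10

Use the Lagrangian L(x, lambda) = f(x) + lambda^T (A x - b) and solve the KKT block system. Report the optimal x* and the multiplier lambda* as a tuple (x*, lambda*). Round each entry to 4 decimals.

Form the Lagrangian:
  L(x, lambda) = (1/2) x^T Q x + c^T x + lambda^T (A x - b)
Stationarity (grad_x L = 0): Q x + c + A^T lambda = 0.
Primal feasibility: A x = b.

This gives the KKT block system:
  [ Q   A^T ] [ x     ]   [-c ]
  [ A    0  ] [ lambda ] = [ b ]

Solving the linear system:
  x*      = (2.7885, -0.8173)
  lambda* = (3.375)
  f(x*)   = 13.9183

x* = (2.7885, -0.8173), lambda* = (3.375)


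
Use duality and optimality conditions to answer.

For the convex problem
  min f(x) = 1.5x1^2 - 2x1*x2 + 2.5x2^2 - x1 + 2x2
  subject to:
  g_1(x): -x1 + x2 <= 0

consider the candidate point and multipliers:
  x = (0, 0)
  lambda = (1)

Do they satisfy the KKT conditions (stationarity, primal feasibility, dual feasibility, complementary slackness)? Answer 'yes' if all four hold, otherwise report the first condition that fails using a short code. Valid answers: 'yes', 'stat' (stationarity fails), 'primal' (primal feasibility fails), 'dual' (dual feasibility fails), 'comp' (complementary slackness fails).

Gradient of f: grad f(x) = Q x + c = (-1, 2)
Constraint values g_i(x) = a_i^T x - b_i:
  g_1((0, 0)) = 0
Stationarity residual: grad f(x) + sum_i lambda_i a_i = (-2, 3)
  -> stationarity FAILS
Primal feasibility (all g_i <= 0): OK
Dual feasibility (all lambda_i >= 0): OK
Complementary slackness (lambda_i * g_i(x) = 0 for all i): OK

Verdict: the first failing condition is stationarity -> stat.

stat


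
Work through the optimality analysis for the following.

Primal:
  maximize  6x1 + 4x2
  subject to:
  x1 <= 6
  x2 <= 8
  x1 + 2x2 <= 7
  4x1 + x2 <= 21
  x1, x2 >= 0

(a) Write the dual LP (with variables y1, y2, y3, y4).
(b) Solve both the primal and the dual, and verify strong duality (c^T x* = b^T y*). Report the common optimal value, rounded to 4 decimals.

The standard primal-dual pair for 'max c^T x s.t. A x <= b, x >= 0' is:
  Dual:  min b^T y  s.t.  A^T y >= c,  y >= 0.

So the dual LP is:
  minimize  6y1 + 8y2 + 7y3 + 21y4
  subject to:
    y1 + y3 + 4y4 >= 6
    y2 + 2y3 + y4 >= 4
    y1, y2, y3, y4 >= 0

Solving the primal: x* = (5, 1).
  primal value c^T x* = 34.
Solving the dual: y* = (0, 0, 1.4286, 1.1429).
  dual value b^T y* = 34.
Strong duality: c^T x* = b^T y*. Confirmed.

34


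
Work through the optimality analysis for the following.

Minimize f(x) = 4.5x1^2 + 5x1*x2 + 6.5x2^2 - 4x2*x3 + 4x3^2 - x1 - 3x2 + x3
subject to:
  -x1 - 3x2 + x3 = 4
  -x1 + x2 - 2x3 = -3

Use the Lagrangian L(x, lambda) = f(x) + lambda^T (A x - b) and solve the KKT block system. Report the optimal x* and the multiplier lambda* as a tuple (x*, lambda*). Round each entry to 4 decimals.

Form the Lagrangian:
  L(x, lambda) = (1/2) x^T Q x + c^T x + lambda^T (A x - b)
Stationarity (grad_x L = 0): Q x + c + A^T lambda = 0.
Primal feasibility: A x = b.

This gives the KKT block system:
  [ Q   A^T ] [ x     ]   [-c ]
  [ A    0  ] [ lambda ] = [ b ]

Solving the linear system:
  x*      = (0.4911, -1.2946, 0.6071)
  lambda* = (-5.7143, 2.6607)
  f(x*)   = 17.4196

x* = (0.4911, -1.2946, 0.6071), lambda* = (-5.7143, 2.6607)


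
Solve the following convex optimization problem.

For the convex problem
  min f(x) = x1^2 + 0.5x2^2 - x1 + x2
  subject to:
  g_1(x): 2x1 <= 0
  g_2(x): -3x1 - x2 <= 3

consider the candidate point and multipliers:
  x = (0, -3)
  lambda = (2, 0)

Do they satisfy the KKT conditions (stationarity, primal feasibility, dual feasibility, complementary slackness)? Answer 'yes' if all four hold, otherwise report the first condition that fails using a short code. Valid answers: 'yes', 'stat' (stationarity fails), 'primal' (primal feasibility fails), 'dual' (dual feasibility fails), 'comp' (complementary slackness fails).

Gradient of f: grad f(x) = Q x + c = (-1, -2)
Constraint values g_i(x) = a_i^T x - b_i:
  g_1((0, -3)) = 0
  g_2((0, -3)) = 0
Stationarity residual: grad f(x) + sum_i lambda_i a_i = (3, -2)
  -> stationarity FAILS
Primal feasibility (all g_i <= 0): OK
Dual feasibility (all lambda_i >= 0): OK
Complementary slackness (lambda_i * g_i(x) = 0 for all i): OK

Verdict: the first failing condition is stationarity -> stat.

stat


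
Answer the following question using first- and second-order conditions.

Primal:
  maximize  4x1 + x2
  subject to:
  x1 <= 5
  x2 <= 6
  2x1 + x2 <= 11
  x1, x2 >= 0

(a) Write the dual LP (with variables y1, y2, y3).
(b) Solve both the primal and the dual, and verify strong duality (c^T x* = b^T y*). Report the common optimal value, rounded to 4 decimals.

The standard primal-dual pair for 'max c^T x s.t. A x <= b, x >= 0' is:
  Dual:  min b^T y  s.t.  A^T y >= c,  y >= 0.

So the dual LP is:
  minimize  5y1 + 6y2 + 11y3
  subject to:
    y1 + 2y3 >= 4
    y2 + y3 >= 1
    y1, y2, y3 >= 0

Solving the primal: x* = (5, 1).
  primal value c^T x* = 21.
Solving the dual: y* = (2, 0, 1).
  dual value b^T y* = 21.
Strong duality: c^T x* = b^T y*. Confirmed.

21
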